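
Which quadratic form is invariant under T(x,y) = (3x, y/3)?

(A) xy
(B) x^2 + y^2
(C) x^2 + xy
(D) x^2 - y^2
A

T multiplies x by 3 and divides y by 3.
Substitute the transformed coordinates into each option and compare with the original:
(A) xy  ->  (3x)(y/3) = xy   [equals xy: invariant]
(B) x^2 + y^2  ->  (3x)^2 + (y/3)^2 = 9x^2 + y^2/9   [differs from x^2 + y^2: not invariant]
(C) x^2 + xy  ->  (3x)^2 + (3x)(y/3) = 9x^2 + xy   [differs from x^2 + xy: not invariant]
(D) x^2 - y^2  ->  (3x)^2 - (y/3)^2 = 9x^2 - y^2/9   [differs from x^2 - y^2: not invariant]

Only option (A), xy, is unchanged by the transformation.
The factors 3 and 1/3 cancel only in the pure product xy.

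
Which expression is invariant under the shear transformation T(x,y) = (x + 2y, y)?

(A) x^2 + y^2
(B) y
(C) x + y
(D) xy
B

Under the shear T(x,y) = (x + 2y, y):
Substitute the transformed coordinates into each option and compare with the original:
(A) x^2 + y^2  ->  (x + 2y)^2 + (y)^2 = x^2 + 4xy + 5y^2   [differs from x^2 + y^2: not invariant]
(B) y  ->  (y) = y   [equals y: invariant]
(C) x + y  ->  (x + 2y) + (y) = x + 3y   [differs from x + y: not invariant]
(D) xy  ->  (x + 2y)(y) = xy + 2y^2   [differs from xy: not invariant]

Only option (B), y, is unchanged by the transformation.
A horizontal shear moves points parallel to the x-axis, so the y-coordinate (and any function of y alone) is unchanged.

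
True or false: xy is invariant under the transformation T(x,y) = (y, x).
True

Substitute T(x,y) = (y, x) into the expression and compare with the original.

Original: xy
After applying T: (y)(x) = xy

This is identical to the original xy, so the expression is invariant.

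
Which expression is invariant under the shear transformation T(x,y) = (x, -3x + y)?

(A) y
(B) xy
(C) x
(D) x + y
C

Under the shear T(x,y) = (x, -3x + y):
Substitute the transformed coordinates into each option and compare with the original:
(A) y  ->  (-3x + y) = -3x + y   [differs from y: not invariant]
(B) xy  ->  (x)(-3x + y) = -3x^2 + xy   [differs from xy: not invariant]
(C) x  ->  (x) = x   [equals x: invariant]
(D) x + y  ->  (x) + (-3x + y) = -2x + y   [differs from x + y: not invariant]

Only option (C), x, is unchanged by the transformation.
A vertical shear moves points parallel to the y-axis, so the x-coordinate (and any function of x alone) is unchanged.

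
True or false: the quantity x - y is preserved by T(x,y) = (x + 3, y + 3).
True

Substitute T(x,y) = (x + 3, y + 3) into the expression and compare with the original.

Original: x - y
After applying T: (x + 3) - (y + 3) = x - y

This is identical to the original x - y, so the expression is invariant.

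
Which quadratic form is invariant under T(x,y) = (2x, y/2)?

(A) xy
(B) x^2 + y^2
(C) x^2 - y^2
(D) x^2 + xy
A

T multiplies x by 2 and divides y by 2.
Substitute the transformed coordinates into each option and compare with the original:
(A) xy  ->  (2x)(y/2) = xy   [equals xy: invariant]
(B) x^2 + y^2  ->  (2x)^2 + (y/2)^2 = 4x^2 + y^2/4   [differs from x^2 + y^2: not invariant]
(C) x^2 - y^2  ->  (2x)^2 - (y/2)^2 = 4x^2 - y^2/4   [differs from x^2 - y^2: not invariant]
(D) x^2 + xy  ->  (2x)^2 + (2x)(y/2) = 4x^2 + xy   [differs from x^2 + xy: not invariant]

Only option (A), xy, is unchanged by the transformation.
The factors 2 and 1/2 cancel only in the pure product xy.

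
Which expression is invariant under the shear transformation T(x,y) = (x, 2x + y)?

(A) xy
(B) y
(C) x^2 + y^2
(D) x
D

Under the shear T(x,y) = (x, 2x + y):
Substitute the transformed coordinates into each option and compare with the original:
(A) xy  ->  (x)(2x + y) = 2x^2 + xy   [differs from xy: not invariant]
(B) y  ->  (2x + y) = 2x + y   [differs from y: not invariant]
(C) x^2 + y^2  ->  (x)^2 + (2x + y)^2 = 5x^2 + 4xy + y^2   [differs from x^2 + y^2: not invariant]
(D) x  ->  (x) = x   [equals x: invariant]

Only option (D), x, is unchanged by the transformation.
A vertical shear moves points parallel to the y-axis, so the x-coordinate (and any function of x alone) is unchanged.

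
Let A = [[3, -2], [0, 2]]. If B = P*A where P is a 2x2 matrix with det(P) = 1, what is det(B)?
6

By the multiplicative property of determinants, det(B) = det(P*A) = det(P) * det(A) = det(A),
so the determinant is invariant under multiplication by any determinant-1 matrix; we just need det(A).

det(A) = (3)(2) - (-2)(0) = 6 - 0 = 6

Therefore det(B) = 1 * 6 = 6.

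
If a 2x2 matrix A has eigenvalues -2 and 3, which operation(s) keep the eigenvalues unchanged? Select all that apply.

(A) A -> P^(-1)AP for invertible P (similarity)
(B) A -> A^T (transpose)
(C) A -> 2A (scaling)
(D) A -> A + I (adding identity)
A and B

Eigenvalues are preserved by:
1. Similarity transformations: A -> P^(-1)AP (same characteristic polynomial)
2. Transpose: A^T has the same eigenvalues as A

Eigenvalues are NOT preserved by:
- Adding identity: eigenvalues become -2+1, 3+1
- Scaling: eigenvalues become -4, 6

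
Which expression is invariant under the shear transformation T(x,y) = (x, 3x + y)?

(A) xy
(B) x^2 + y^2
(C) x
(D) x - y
C

Under the shear T(x,y) = (x, 3x + y):
Substitute the transformed coordinates into each option and compare with the original:
(A) xy  ->  (x)(3x + y) = 3x^2 + xy   [differs from xy: not invariant]
(B) x^2 + y^2  ->  (x)^2 + (3x + y)^2 = 10x^2 + 6xy + y^2   [differs from x^2 + y^2: not invariant]
(C) x  ->  (x) = x   [equals x: invariant]
(D) x - y  ->  (x) - (3x + y) = -2x - y   [differs from x - y: not invariant]

Only option (C), x, is unchanged by the transformation.
A vertical shear moves points parallel to the y-axis, so the x-coordinate (and any function of x alone) is unchanged.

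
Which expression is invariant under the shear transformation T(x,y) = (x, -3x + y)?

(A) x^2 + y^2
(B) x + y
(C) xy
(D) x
D

Under the shear T(x,y) = (x, -3x + y):
Substitute the transformed coordinates into each option and compare with the original:
(A) x^2 + y^2  ->  (x)^2 + (-3x + y)^2 = 10x^2 - 6xy + y^2   [differs from x^2 + y^2: not invariant]
(B) x + y  ->  (x) + (-3x + y) = -2x + y   [differs from x + y: not invariant]
(C) xy  ->  (x)(-3x + y) = -3x^2 + xy   [differs from xy: not invariant]
(D) x  ->  (x) = x   [equals x: invariant]

Only option (D), x, is unchanged by the transformation.
A vertical shear moves points parallel to the y-axis, so the x-coordinate (and any function of x alone) is unchanged.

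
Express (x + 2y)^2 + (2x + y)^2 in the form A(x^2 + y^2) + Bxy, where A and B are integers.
5(x^2 + y^2) + 8xy

Expanding: (x + 2y)^2 = x^2 + 4xy + 4y^2
(2x + y)^2 = 4x^2 + 4xy + y^2
Sum = (1+4)(x^2+y^2) + 8xy = 5(x^2 + y^2) + 8xy
This is symmetric in x and y.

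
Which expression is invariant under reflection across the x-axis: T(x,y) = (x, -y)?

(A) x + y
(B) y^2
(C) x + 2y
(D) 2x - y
B

The map is reflection across the x-axis: T(x,y) = (x, -y).
Substitute the transformed coordinates into each option and compare with the original:
(A) x + y  ->  (x) + (-y) = x - y   [differs from x + y: not invariant]
(B) y^2  ->  (-y)^2 = y^2   [equals y^2: invariant]
(C) x + 2y  ->  (x) + 2(-y) = x - 2y   [differs from x + 2y: not invariant]
(D) 2x - y  ->  2(x) - (-y) = 2x + y   [differs from 2x - y: not invariant]

Only option (B), y^2, is unchanged by the transformation.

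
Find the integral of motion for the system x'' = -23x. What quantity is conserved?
E = (x')^2 + 23x^2

Multiply the equation by x':
x' * x'' = -23x * x'
The left side is d/dt[(x')^2/2] and the right side is d/dt[-23x^2/2], so
d/dt[(x')^2/2 + 23x^2/2] = 0, i.e. (x')^2/2 + 23x^2/2 = constant.
Multiplying by 2, the integral of motion is E = (x')^2 + 23x^2.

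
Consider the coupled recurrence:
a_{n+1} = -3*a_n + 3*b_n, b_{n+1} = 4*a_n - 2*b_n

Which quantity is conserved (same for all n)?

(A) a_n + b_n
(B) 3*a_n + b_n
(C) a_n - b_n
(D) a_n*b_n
A

Replace a_n by a_{n+1} = -3*a_n + 3*b_n and b_n by b_{n+1} = 4*a_n - 2*b_n in each option and simplify:
(A) a_n + b_n  ->  (-3*a_n + 3*b_n) + (4*a_n - 2*b_n) = a_n + b_n   [conserved]
(B) 3*a_n + b_n  ->  3*(-3*a_n + 3*b_n) + (4*a_n - 2*b_n) = -5*a_n + 7*b_n   [not conserved]
(C) a_n - b_n  ->  (-3*a_n + 3*b_n) - (4*a_n - 2*b_n) = -7*a_n + 5*b_n   [not conserved]
(D) a_n*b_n  ->  (-3*a_n + 3*b_n)*(4*a_n - 2*b_n) = -12*a_n^2 + 18*a_n*b_n - 6*b_n^2   [not conserved]

Only (A) a_n + b_n returns to itself after one step, so it is the conserved quantity.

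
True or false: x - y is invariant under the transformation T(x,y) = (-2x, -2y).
False

Substitute T(x,y) = (-2x, -2y) into the expression and compare with the original.

Original: x - y
After applying T: (-2x) - (-2y) = -2x + 2y

This differs from the original x - y (difference: -3x + 3y), so the expression is NOT invariant.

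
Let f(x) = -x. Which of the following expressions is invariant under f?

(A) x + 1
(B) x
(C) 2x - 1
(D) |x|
D

For f(x) = -x:
Applying f replaces x by -x. Since |-x| = |x|, the absolute value is unchanged by f, whereas x -> -x, 2x - 1 -> -2x - 1 and x + 1 -> -x + 1 all change.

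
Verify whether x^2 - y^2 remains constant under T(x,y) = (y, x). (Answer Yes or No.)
No

Substitute T(x,y) = (y, x) into the expression and compare with the original.

Original: x^2 - y^2
After applying T: (y)^2 - (x)^2 = -x^2 + y^2

This differs from the original x^2 - y^2 (difference: -2x^2 + 2y^2), so the expression is NOT invariant.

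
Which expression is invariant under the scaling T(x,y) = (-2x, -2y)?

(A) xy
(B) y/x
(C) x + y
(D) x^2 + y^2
B

Under the uniform scaling T(x,y) = (-2x, -2y):
Substitute the transformed coordinates into each option and compare with the original:
(A) xy  ->  (-2x)(-2y) = 4xy   [differs from xy: not invariant]
(B) y/x  ->  (-2y)/(-2x) = y/x   [equals y/x: invariant]
(C) x + y  ->  (-2x) + (-2y) = -2x - 2y   [differs from x + y: not invariant]
(D) x^2 + y^2  ->  (-2x)^2 + (-2y)^2 = 4x^2 + 4y^2   [differs from x^2 + y^2: not invariant]

Only option (B), y/x, is unchanged by the transformation.
The common factor -2 cancels in a ratio of coordinates, while sums, products and sums of squares pick up factors of -2 or 4.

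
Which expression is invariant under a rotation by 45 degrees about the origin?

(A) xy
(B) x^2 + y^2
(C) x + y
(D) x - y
B

A rotation by 45 degrees sends (x, y) to (sqrt(2)x/2 - sqrt(2)y/2, sqrt(2)x/2 + sqrt(2)y/2).
Substitute the transformed coordinates into each option and compare with the original:
(A) xy  ->  (sqrt(2)x/2 - sqrt(2)y/2)(sqrt(2)x/2 + sqrt(2)y/2) = x^2/2 - y^2/2   [differs from xy: not invariant]
(B) x^2 + y^2  ->  (sqrt(2)x/2 - sqrt(2)y/2)^2 + (sqrt(2)x/2 + sqrt(2)y/2)^2 = x^2 + y^2   [equals x^2 + y^2: invariant]
(C) x + y  ->  (sqrt(2)x/2 - sqrt(2)y/2) + (sqrt(2)x/2 + sqrt(2)y/2) = sqrt(2)x   [differs from x + y: not invariant]
(D) x - y  ->  (sqrt(2)x/2 - sqrt(2)y/2) - (sqrt(2)x/2 + sqrt(2)y/2) = -sqrt(2)y   [differs from x - y: not invariant]

Only option (B), x^2 + y^2, is unchanged by the transformation.
Geometrically, x^2 + y^2 is the squared distance from the origin, which every rotation about the origin preserves.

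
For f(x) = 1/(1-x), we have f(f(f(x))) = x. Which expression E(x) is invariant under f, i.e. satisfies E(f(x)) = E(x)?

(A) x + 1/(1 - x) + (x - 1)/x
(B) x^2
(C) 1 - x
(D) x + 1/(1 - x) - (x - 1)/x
A

Replace x by f(x) = 1/(1 - x) in each option and simplify. As a quick numerical cross-check, also compare E(3) with E(f(3)) = E(-1/2).

(A) x + 1/(1 - x) + (x - 1)/x  ->  (1/(1 - x)) + 1/(1 - (1/(1 - x))) + ((1/(1 - x)) - 1)/(1/(1 - x)), which simplifies back to x + 1/(1 - x) + (x - 1)/x; check: E(3) = 19/6, E(-1/2) = 19/6.   [invariant]
(B) x^2  ->  (1/(1 - x))^2 = (x - 1)^(-2); check: E(3) = 9 but E(-1/2) = 1/4.   [not invariant]
(C) 1 - x  ->  1 - (1/(1 - x)) = x/(x - 1); check: E(3) = -2 but E(-1/2) = 3/2.   [not invariant]
(D) x + 1/(1 - x) - (x - 1)/x  ->  (1/(1 - x)) + 1/(1 - (1/(1 - x))) - ((1/(1 - x)) - 1)/(1/(1 - x)) = (x^2(1 - x) - x + (x - 1)^2)/(x(x - 1)); check: E(3) = 11/6 but E(-1/2) = -17/6.   [not invariant]

Only (A) is unchanged. Indeed f(f(x)) = 1/(1 - 1/(1-x)) = (1-x)/(-x) = (x-1)/x, so E(x) = x + f(x) + f(f(x)) is the sum over the whole 3-cycle; applying f just permutes the three terms cyclically (x -> f(x) -> f(f(x)) -> x), leaving the sum unchanged.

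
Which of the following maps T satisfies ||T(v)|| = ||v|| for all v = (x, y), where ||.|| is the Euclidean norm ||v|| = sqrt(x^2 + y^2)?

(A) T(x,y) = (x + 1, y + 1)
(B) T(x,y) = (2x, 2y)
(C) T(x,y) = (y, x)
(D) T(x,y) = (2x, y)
C

A transformation preserves a norm if ||T(v)|| = ||v|| for every v; a single vector where the norm changes rules an option out.

(A) T(x,y) = (x + 1, y + 1): v = (1, 0) has norm sqrt((1)^2 + (0)^2) = 1, but T(v) = (2, 1) has norm sqrt(5) -- not preserved.
(B) T(x,y) = (2x, 2y): v = (1, 0) has norm sqrt((1)^2 + (0)^2) = 1, but T(v) = (2, 0) has norm 2 -- not preserved.
(C) T(x,y) = (y, x): preserves the norm -- it is an orthogonal map (a rotation/reflection), and (y)^2 + (x)^2 simplifies to x^2 + y^2.
(D) T(x,y) = (2x, y): v = (1, 0) has norm sqrt((1)^2 + (0)^2) = 1, but T(v) = (2, 0) has norm 2 -- not preserved.

Therefore the answer is (C).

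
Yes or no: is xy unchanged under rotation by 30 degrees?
No

Applying rotation by 30 degrees: x' = x*cos(30 degrees) - y*sin(30 degrees) = sqrt(3)x/2 - y/2, y' = x*sin(30 degrees) + y*cos(30 degrees) = x/2 + sqrt(3)y/2

Substituting into xy:
(sqrt(3)x/2 - y/2)(x/2 + sqrt(3)y/2)
= sqrt(3)x^2/4 + xy/2 - sqrt(3)y^2/4

This differs from the original expression xy, so it is NOT invariant.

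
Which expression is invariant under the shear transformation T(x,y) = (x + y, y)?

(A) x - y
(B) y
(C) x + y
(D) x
B

Under the shear T(x,y) = (x + y, y):
Substitute the transformed coordinates into each option and compare with the original:
(A) x - y  ->  (x + y) - (y) = x   [differs from x - y: not invariant]
(B) y  ->  (y) = y   [equals y: invariant]
(C) x + y  ->  (x + y) + (y) = x + 2y   [differs from x + y: not invariant]
(D) x  ->  (x + y) = x + y   [differs from x: not invariant]

Only option (B), y, is unchanged by the transformation.
A horizontal shear moves points parallel to the x-axis, so the y-coordinate (and any function of y alone) is unchanged.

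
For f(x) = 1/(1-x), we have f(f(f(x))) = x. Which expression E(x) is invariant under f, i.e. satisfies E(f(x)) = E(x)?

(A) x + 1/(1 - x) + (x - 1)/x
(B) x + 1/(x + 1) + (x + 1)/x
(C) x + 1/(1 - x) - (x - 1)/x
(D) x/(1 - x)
A

Replace x by f(x) = 1/(1 - x) in each option and simplify. As a quick numerical cross-check, also compare E(5) with E(f(5)) = E(-1/4).

(A) x + 1/(1 - x) + (x - 1)/x  ->  (1/(1 - x)) + 1/(1 - (1/(1 - x))) + ((1/(1 - x)) - 1)/(1/(1 - x)), which simplifies back to x + 1/(1 - x) + (x - 1)/x; check: E(5) = 111/20, E(-1/4) = 111/20.   [invariant]
(B) x + 1/(x + 1) + (x + 1)/x  ->  (1/(1 - x)) + 1/((1/(1 - x)) + 1) + ((1/(1 - x)) + 1)/(1/(1 - x)) = (-x^3 + 6x^2 - 11x + 7)/(x^2 - 3x + 2); check: E(5) = 191/30 but E(-1/4) = -23/12.   [not invariant]
(C) x + 1/(1 - x) - (x - 1)/x  ->  (1/(1 - x)) + 1/(1 - (1/(1 - x))) - ((1/(1 - x)) - 1)/(1/(1 - x)) = (x^2(1 - x) - x + (x - 1)^2)/(x(x - 1)); check: E(5) = 79/20 but E(-1/4) = -89/20.   [not invariant]
(D) x/(1 - x)  ->  (1/(1 - x))/(1 - (1/(1 - x))) = -1/x; check: E(5) = -5/4 but E(-1/4) = -1/5.   [not invariant]

Only (A) is unchanged. Indeed f(f(x)) = 1/(1 - 1/(1-x)) = (1-x)/(-x) = (x-1)/x, so E(x) = x + f(x) + f(f(x)) is the sum over the whole 3-cycle; applying f just permutes the three terms cyclically (x -> f(x) -> f(f(x)) -> x), leaving the sum unchanged.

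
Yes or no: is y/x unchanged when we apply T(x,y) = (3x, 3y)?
Yes

Substitute T(x,y) = (3x, 3y) into the expression and compare with the original.

Original: y/x
After applying T: (3y)/(3x) = y/x

This is identical to the original y/x, so the expression is invariant.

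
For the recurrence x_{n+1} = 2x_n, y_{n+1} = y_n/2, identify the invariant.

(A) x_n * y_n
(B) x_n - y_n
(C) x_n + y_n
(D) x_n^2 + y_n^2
A

For the recurrence x_{n+1} = 2x_n, y_{n+1} = y_n/2:

x_{n+1} * y_{n+1} = (2x_n) * (y_n/2) = x_n * y_n
The product is conserved.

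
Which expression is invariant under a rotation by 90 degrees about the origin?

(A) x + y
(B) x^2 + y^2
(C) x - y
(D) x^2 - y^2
B

A rotation by 90 degrees sends (x, y) to (-y, x).
Substitute the transformed coordinates into each option and compare with the original:
(A) x + y  ->  (-y) + (x) = x - y   [differs from x + y: not invariant]
(B) x^2 + y^2  ->  (-y)^2 + (x)^2 = x^2 + y^2   [equals x^2 + y^2: invariant]
(C) x - y  ->  (-y) - (x) = -x - y   [differs from x - y: not invariant]
(D) x^2 - y^2  ->  (-y)^2 - (x)^2 = -x^2 + y^2   [differs from x^2 - y^2: not invariant]

Only option (B), x^2 + y^2, is unchanged by the transformation.
Geometrically, x^2 + y^2 is the squared distance from the origin, which every rotation about the origin preserves.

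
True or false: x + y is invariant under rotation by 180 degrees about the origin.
False

Applying rotation by 180 degrees: x' = x*cos(180 degrees) - y*sin(180 degrees) = -x, y' = x*sin(180 degrees) + y*cos(180 degrees) = -y

Substituting into x + y:
(-x) + (-y)
= -x - y

This differs from the original expression x + y, so it is NOT invariant.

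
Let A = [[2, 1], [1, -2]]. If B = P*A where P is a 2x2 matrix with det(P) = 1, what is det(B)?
-5

By the multiplicative property of determinants, det(B) = det(P*A) = det(P) * det(A) = det(A),
so the determinant is invariant under multiplication by any determinant-1 matrix; we just need det(A).

det(A) = (2)(-2) - (1)(1) = -4 - 1 = -5

Therefore det(B) = 1 * (-5) = -5.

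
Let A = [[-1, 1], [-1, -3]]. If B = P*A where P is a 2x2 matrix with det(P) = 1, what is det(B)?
4

By the multiplicative property of determinants, det(B) = det(P*A) = det(P) * det(A) = det(A),
so the determinant is invariant under multiplication by any determinant-1 matrix; we just need det(A).

det(A) = (-1)(-3) - (1)(-1) = 3 - (-1) = 4

Therefore det(B) = 1 * 4 = 4.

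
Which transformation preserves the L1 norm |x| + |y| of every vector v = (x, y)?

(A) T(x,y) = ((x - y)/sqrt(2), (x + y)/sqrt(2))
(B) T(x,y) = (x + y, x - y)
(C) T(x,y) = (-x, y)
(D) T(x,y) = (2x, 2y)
C

A transformation preserves a norm if ||T(v)|| = ||v|| for every v; a single vector where the norm changes rules an option out.

(A) T(x,y) = ((x - y)/sqrt(2), (x + y)/sqrt(2)): v = (1, 0) has norm |1| + |0| = 1, but T(v) = (sqrt(2)/2, sqrt(2)/2) has norm sqrt(2) -- not preserved.
(B) T(x,y) = (x + y, x - y): v = (1, 0) has norm |1| + |0| = 1, but T(v) = (1, 1) has norm 2 -- not preserved.
(C) T(x,y) = (-x, y): preserves the norm -- it only permutes the coordinates and/or flips signs, which leaves |x| + |y| unchanged.
(D) T(x,y) = (2x, 2y): v = (1, 0) has norm |1| + |0| = 1, but T(v) = (2, 0) has norm 2 -- not preserved.

Therefore the answer is (C).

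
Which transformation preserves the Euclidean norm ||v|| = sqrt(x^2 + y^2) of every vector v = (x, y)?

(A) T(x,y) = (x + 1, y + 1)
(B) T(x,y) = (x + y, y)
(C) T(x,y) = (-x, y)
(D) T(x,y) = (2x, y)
C

A transformation preserves a norm if ||T(v)|| = ||v|| for every v; a single vector where the norm changes rules an option out.

(A) T(x,y) = (x + 1, y + 1): v = (1, 0) has norm sqrt((1)^2 + (0)^2) = 1, but T(v) = (2, 1) has norm sqrt(5) -- not preserved.
(B) T(x,y) = (x + y, y): v = (0, 1) has norm sqrt((0)^2 + (1)^2) = 1, but T(v) = (1, 1) has norm sqrt(2) -- not preserved.
(C) T(x,y) = (-x, y): preserves the norm -- it is an orthogonal map (a rotation/reflection), and (-x)^2 + (y)^2 simplifies to x^2 + y^2.
(D) T(x,y) = (2x, y): v = (1, 0) has norm sqrt((1)^2 + (0)^2) = 1, but T(v) = (2, 0) has norm 2 -- not preserved.

Therefore the answer is (C).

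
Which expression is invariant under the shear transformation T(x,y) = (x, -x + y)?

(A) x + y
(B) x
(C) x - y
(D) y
B

Under the shear T(x,y) = (x, -x + y):
Substitute the transformed coordinates into each option and compare with the original:
(A) x + y  ->  (x) + (-x + y) = y   [differs from x + y: not invariant]
(B) x  ->  (x) = x   [equals x: invariant]
(C) x - y  ->  (x) - (-x + y) = 2x - y   [differs from x - y: not invariant]
(D) y  ->  (-x + y) = -x + y   [differs from y: not invariant]

Only option (B), x, is unchanged by the transformation.
A vertical shear moves points parallel to the y-axis, so the x-coordinate (and any function of x alone) is unchanged.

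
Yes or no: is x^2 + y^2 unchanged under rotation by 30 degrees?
Yes

Applying rotation by 30 degrees: x' = x*cos(30 degrees) - y*sin(30 degrees) = sqrt(3)x/2 - y/2, y' = x*sin(30 degrees) + y*cos(30 degrees) = x/2 + sqrt(3)y/2

Substituting into x^2 + y^2:
(sqrt(3)x/2 - y/2)^2 + (x/2 + sqrt(3)y/2)^2
= x^2 + y^2

This equals the original expression x^2 + y^2, so it IS invariant.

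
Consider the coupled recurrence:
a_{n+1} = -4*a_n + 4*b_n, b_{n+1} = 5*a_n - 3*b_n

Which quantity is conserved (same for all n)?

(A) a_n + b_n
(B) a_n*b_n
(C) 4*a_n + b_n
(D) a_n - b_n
A

Replace a_n by a_{n+1} = -4*a_n + 4*b_n and b_n by b_{n+1} = 5*a_n - 3*b_n in each option and simplify:
(A) a_n + b_n  ->  (-4*a_n + 4*b_n) + (5*a_n - 3*b_n) = a_n + b_n   [conserved]
(B) a_n*b_n  ->  (-4*a_n + 4*b_n)*(5*a_n - 3*b_n) = -20*a_n^2 + 32*a_n*b_n - 12*b_n^2   [not conserved]
(C) 4*a_n + b_n  ->  4*(-4*a_n + 4*b_n) + (5*a_n - 3*b_n) = -11*a_n + 13*b_n   [not conserved]
(D) a_n - b_n  ->  (-4*a_n + 4*b_n) - (5*a_n - 3*b_n) = -9*a_n + 7*b_n   [not conserved]

Only (A) a_n + b_n returns to itself after one step, so it is the conserved quantity.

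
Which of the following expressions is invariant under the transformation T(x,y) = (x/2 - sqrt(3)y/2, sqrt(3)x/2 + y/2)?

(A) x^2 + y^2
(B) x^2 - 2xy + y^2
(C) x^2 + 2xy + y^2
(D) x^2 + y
A

An expression E(x,y) is invariant under T if E(T(x,y)) = E(x,y). Here T(x,y) = (x/2 - sqrt(3)y/2, sqrt(3)x/2 + y/2).
Substitute the transformed coordinates into each option and compare with the original:
(A) x^2 + y^2  ->  (x/2 - sqrt(3)y/2)^2 + (sqrt(3)x/2 + y/2)^2 = x^2 + y^2   [equals x^2 + y^2: invariant]
(B) x^2 - 2xy + y^2  ->  (x/2 - sqrt(3)y/2)^2 - 2(x/2 - sqrt(3)y/2)(sqrt(3)x/2 + y/2) + (sqrt(3)x/2 + y/2)^2 = -sqrt(3)x^2/2 + x^2 + xy + sqrt(3)y^2/2 + y^2   [differs from x^2 - 2xy + y^2: not invariant]
(C) x^2 + 2xy + y^2  ->  (x/2 - sqrt(3)y/2)^2 + 2(x/2 - sqrt(3)y/2)(sqrt(3)x/2 + y/2) + (sqrt(3)x/2 + y/2)^2 = sqrt(3)x^2/2 + x^2 - xy - sqrt(3)y^2/2 + y^2   [differs from x^2 + 2xy + y^2: not invariant]
(D) x^2 + y  ->  (x/2 - sqrt(3)y/2)^2 + (sqrt(3)x/2 + y/2) = x^2/4 - sqrt(3)xy/2 + sqrt(3)x/2 + 3y^2/4 + y/2   [differs from x^2 + y: not invariant]

Only option (A), x^2 + y^2, is unchanged by the transformation.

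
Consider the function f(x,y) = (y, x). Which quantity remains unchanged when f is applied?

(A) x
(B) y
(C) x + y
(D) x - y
C

For f(x,y) = (y, x):
After applying f: x' = y, y' = x. So x' + y' = y + x = x + y.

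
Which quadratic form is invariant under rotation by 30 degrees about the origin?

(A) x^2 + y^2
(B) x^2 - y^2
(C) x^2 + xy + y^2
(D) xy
A

Rotation by 30 degrees sends (x, y) to (sqrt(3)x/2 - y/2, x/2 + sqrt(3)y/2).
Substitute the transformed coordinates into each option and compare with the original:
(A) x^2 + y^2  ->  (sqrt(3)x/2 - y/2)^2 + (x/2 + sqrt(3)y/2)^2 = x^2 + y^2   [equals x^2 + y^2: invariant]
(B) x^2 - y^2  ->  (sqrt(3)x/2 - y/2)^2 - (x/2 + sqrt(3)y/2)^2 = x^2/2 - sqrt(3)xy - y^2/2   [differs from x^2 - y^2: not invariant]
(C) x^2 + xy + y^2  ->  (sqrt(3)x/2 - y/2)^2 + (sqrt(3)x/2 - y/2)(x/2 + sqrt(3)y/2) + (x/2 + sqrt(3)y/2)^2 = sqrt(3)x^2/4 + x^2 + xy/2 - sqrt(3)y^2/4 + y^2   [differs from x^2 + xy + y^2: not invariant]
(D) xy  ->  (sqrt(3)x/2 - y/2)(x/2 + sqrt(3)y/2) = sqrt(3)x^2/4 + xy/2 - sqrt(3)y^2/4   [differs from xy: not invariant]

Only option (A), x^2 + y^2, is unchanged by the transformation.
x^2 + y^2 is the squared distance from the origin, which rotations preserve.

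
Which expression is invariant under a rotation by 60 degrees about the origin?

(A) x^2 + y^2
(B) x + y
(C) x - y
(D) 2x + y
A

A rotation by 60 degrees sends (x, y) to (x/2 - sqrt(3)y/2, sqrt(3)x/2 + y/2).
Substitute the transformed coordinates into each option and compare with the original:
(A) x^2 + y^2  ->  (x/2 - sqrt(3)y/2)^2 + (sqrt(3)x/2 + y/2)^2 = x^2 + y^2   [equals x^2 + y^2: invariant]
(B) x + y  ->  (x/2 - sqrt(3)y/2) + (sqrt(3)x/2 + y/2) = x/2 + sqrt(3)x/2 - sqrt(3)y/2 + y/2   [differs from x + y: not invariant]
(C) x - y  ->  (x/2 - sqrt(3)y/2) - (sqrt(3)x/2 + y/2) = -sqrt(3)x/2 + x/2 - sqrt(3)y/2 - y/2   [differs from x - y: not invariant]
(D) 2x + y  ->  2(x/2 - sqrt(3)y/2) + (sqrt(3)x/2 + y/2) = sqrt(3)x/2 + x - sqrt(3)y + y/2   [differs from 2x + y: not invariant]

Only option (A), x^2 + y^2, is unchanged by the transformation.
Geometrically, x^2 + y^2 is the squared distance from the origin, which every rotation about the origin preserves.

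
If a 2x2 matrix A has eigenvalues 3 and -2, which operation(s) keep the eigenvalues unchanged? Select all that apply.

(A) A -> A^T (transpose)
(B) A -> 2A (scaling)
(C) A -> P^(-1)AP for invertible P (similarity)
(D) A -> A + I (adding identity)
A and C

Eigenvalues are preserved by:
1. Similarity transformations: A -> P^(-1)AP (same characteristic polynomial)
2. Transpose: A^T has the same eigenvalues as A

Eigenvalues are NOT preserved by:
- Adding identity: eigenvalues become 3+1, -2+1
- Scaling: eigenvalues become 6, -4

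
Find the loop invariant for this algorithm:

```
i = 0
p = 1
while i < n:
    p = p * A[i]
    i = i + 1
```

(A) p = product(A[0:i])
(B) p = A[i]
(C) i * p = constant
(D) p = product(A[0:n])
A

A loop invariant must hold before the first iteration and be re-established by every execution of the body.

(A) p = product(A[0:i]): Initially i = 0 and p = 1 = product of the empty slice A[0:0]. If p = product(A[0:i]) holds at the top of an iteration, the body sets p to product(A[0:i]) * A[i] = product(A[0:i+1]) and then i to i+1, so the property is restored. At exit i = n, giving p = product(A[0:n]).

The other options fail:
(B) p = A[i]: after the first iteration p = A[0] but i = 1; in general p is a product of several elements, not a single one.
(C) i * p = constant: initially i * p = 0, but after one iteration it is 1 * A[0], which is nonzero in general.
(D) p = product(A[0:n]): false before the loop (p = 1, not the full product) -- it only becomes true at exit.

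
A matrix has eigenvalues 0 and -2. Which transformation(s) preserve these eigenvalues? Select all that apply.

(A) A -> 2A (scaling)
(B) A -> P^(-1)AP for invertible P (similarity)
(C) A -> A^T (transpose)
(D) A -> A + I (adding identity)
B and C

Eigenvalues are preserved by:
1. Similarity transformations: A -> P^(-1)AP (same characteristic polynomial)
2. Transpose: A^T has the same eigenvalues as A

Eigenvalues are NOT preserved by:
- Adding identity: eigenvalues become 0+1, -2+1
- Scaling: eigenvalues become 0, -4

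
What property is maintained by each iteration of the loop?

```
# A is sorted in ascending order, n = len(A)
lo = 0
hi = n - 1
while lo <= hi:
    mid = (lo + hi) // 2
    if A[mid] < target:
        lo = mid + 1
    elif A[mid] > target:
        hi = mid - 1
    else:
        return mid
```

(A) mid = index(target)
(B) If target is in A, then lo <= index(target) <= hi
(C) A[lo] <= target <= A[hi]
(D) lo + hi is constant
B

A loop invariant must hold before the first iteration and be re-established by every execution of the body.

(B) If target is in A, then lo <= index(target) <= hi: Before the loop [lo, hi] = [0, n-1] covers every index. When A[mid] < target, sortedness puts target strictly to the right of mid, so setting lo = mid + 1 keeps index(target) in [lo, hi]; symmetrically for hi = mid - 1. Hence 'if target is in A then lo <= index(target) <= hi' holds after every iteration, and when lo > hi it proves target is absent.

The other options fail:
(A) mid = index(target): mid is just the current probe; it equals index(target) only on the iteration that returns.
(C) A[lo] <= target <= A[hi]: fails when target is not in A (e.g. target < A[0] already violates it before the loop), so it is not maintained in general.
(D) lo + hi is constant: each iteration moves exactly one of lo, hi, so lo + hi changes (e.g. 0 + (n-1) becomes (mid+1) + (n-1)).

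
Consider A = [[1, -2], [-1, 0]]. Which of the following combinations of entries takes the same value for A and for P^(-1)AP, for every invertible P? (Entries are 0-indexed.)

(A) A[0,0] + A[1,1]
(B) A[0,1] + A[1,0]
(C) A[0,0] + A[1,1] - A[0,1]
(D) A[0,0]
A

A[0,0] + A[1,1] is the trace of A. By the cyclic property of the trace, tr(P^(-1)AP) = tr(APP^(-1)) = tr(A), so it is the same for every matrix similar to A.

The other combinations are not similarity invariants. For example, take P = [[1, 1], [0, 1]] (det P = 1), so P^(-1) = [[1, -1], [0, 1]] and
B = P^(-1)AP = [[2, 0], [-1, -1]].
Evaluating each option on A and on B:
(A) A[0,0] + A[1,1]: 1 for A, 1 for B -> unchanged
(B) A[0,1] + A[1,0]: -3 for A, -1 for B -> changes
(C) A[0,0] + A[1,1] - A[0,1]: 3 for A, 1 for B -> changes
(D) A[0,0]: 1 for A, 2 for B -> changes

Only (A) A[0,0] + A[1,1] = 1 survives (and it does so for every P, not just this one), so it is the invariant.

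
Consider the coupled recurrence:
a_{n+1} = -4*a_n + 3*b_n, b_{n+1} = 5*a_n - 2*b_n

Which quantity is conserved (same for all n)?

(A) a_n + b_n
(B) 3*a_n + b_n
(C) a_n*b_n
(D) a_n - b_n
A

Replace a_n by a_{n+1} = -4*a_n + 3*b_n and b_n by b_{n+1} = 5*a_n - 2*b_n in each option and simplify:
(A) a_n + b_n  ->  (-4*a_n + 3*b_n) + (5*a_n - 2*b_n) = a_n + b_n   [conserved]
(B) 3*a_n + b_n  ->  3*(-4*a_n + 3*b_n) + (5*a_n - 2*b_n) = -7*a_n + 7*b_n   [not conserved]
(C) a_n*b_n  ->  (-4*a_n + 3*b_n)*(5*a_n - 2*b_n) = -20*a_n^2 + 23*a_n*b_n - 6*b_n^2   [not conserved]
(D) a_n - b_n  ->  (-4*a_n + 3*b_n) - (5*a_n - 2*b_n) = -9*a_n + 5*b_n   [not conserved]

Only (A) a_n + b_n returns to itself after one step, so it is the conserved quantity.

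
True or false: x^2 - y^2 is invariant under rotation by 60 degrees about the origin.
False

Applying rotation by 60 degrees: x' = x*cos(60 degrees) - y*sin(60 degrees) = x/2 - sqrt(3)y/2, y' = x*sin(60 degrees) + y*cos(60 degrees) = sqrt(3)x/2 + y/2

Substituting into x^2 - y^2:
(x/2 - sqrt(3)y/2)^2 - (sqrt(3)x/2 + y/2)^2
= -x^2/2 - sqrt(3)xy + y^2/2

This differs from the original expression x^2 - y^2, so it is NOT invariant.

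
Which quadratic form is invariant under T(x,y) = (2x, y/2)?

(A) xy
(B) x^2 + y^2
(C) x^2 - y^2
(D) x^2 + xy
A

T multiplies x by 2 and divides y by 2.
Substitute the transformed coordinates into each option and compare with the original:
(A) xy  ->  (2x)(y/2) = xy   [equals xy: invariant]
(B) x^2 + y^2  ->  (2x)^2 + (y/2)^2 = 4x^2 + y^2/4   [differs from x^2 + y^2: not invariant]
(C) x^2 - y^2  ->  (2x)^2 - (y/2)^2 = 4x^2 - y^2/4   [differs from x^2 - y^2: not invariant]
(D) x^2 + xy  ->  (2x)^2 + (2x)(y/2) = 4x^2 + xy   [differs from x^2 + xy: not invariant]

Only option (A), xy, is unchanged by the transformation.
The factors 2 and 1/2 cancel only in the pure product xy.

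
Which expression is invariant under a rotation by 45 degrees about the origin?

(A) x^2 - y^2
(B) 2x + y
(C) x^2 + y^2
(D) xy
C

A rotation by 45 degrees sends (x, y) to (sqrt(2)x/2 - sqrt(2)y/2, sqrt(2)x/2 + sqrt(2)y/2).
Substitute the transformed coordinates into each option and compare with the original:
(A) x^2 - y^2  ->  (sqrt(2)x/2 - sqrt(2)y/2)^2 - (sqrt(2)x/2 + sqrt(2)y/2)^2 = -2xy   [differs from x^2 - y^2: not invariant]
(B) 2x + y  ->  2(sqrt(2)x/2 - sqrt(2)y/2) + (sqrt(2)x/2 + sqrt(2)y/2) = 3sqrt(2)x/2 - sqrt(2)y/2   [differs from 2x + y: not invariant]
(C) x^2 + y^2  ->  (sqrt(2)x/2 - sqrt(2)y/2)^2 + (sqrt(2)x/2 + sqrt(2)y/2)^2 = x^2 + y^2   [equals x^2 + y^2: invariant]
(D) xy  ->  (sqrt(2)x/2 - sqrt(2)y/2)(sqrt(2)x/2 + sqrt(2)y/2) = x^2/2 - y^2/2   [differs from xy: not invariant]

Only option (C), x^2 + y^2, is unchanged by the transformation.
Geometrically, x^2 + y^2 is the squared distance from the origin, which every rotation about the origin preserves.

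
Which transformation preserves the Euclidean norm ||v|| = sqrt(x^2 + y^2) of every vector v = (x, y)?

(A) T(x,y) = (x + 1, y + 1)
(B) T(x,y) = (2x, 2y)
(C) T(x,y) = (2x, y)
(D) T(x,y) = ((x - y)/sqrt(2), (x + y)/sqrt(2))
D

A transformation preserves a norm if ||T(v)|| = ||v|| for every v; a single vector where the norm changes rules an option out.

(A) T(x,y) = (x + 1, y + 1): v = (1, 0) has norm sqrt((1)^2 + (0)^2) = 1, but T(v) = (2, 1) has norm sqrt(5) -- not preserved.
(B) T(x,y) = (2x, 2y): v = (1, 0) has norm sqrt((1)^2 + (0)^2) = 1, but T(v) = (2, 0) has norm 2 -- not preserved.
(C) T(x,y) = (2x, y): v = (1, 0) has norm sqrt((1)^2 + (0)^2) = 1, but T(v) = (2, 0) has norm 2 -- not preserved.
(D) T(x,y) = ((x - y)/sqrt(2), (x + y)/sqrt(2)): preserves the norm -- it is an orthogonal map (a rotation/reflection), and (sqrt(2)(x - y)/2)^2 + (sqrt(2)(x + y)/2)^2 simplifies to x^2 + y^2.

Therefore the answer is (D).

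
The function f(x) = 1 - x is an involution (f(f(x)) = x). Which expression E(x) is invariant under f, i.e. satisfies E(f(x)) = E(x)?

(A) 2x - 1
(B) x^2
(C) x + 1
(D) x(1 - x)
D

Replace x by f(x) = 1 - x in each option and simplify. As a quick numerical cross-check, also compare E(4) with E(f(4)) = E(-3).

(A) 2x - 1  ->  2(1 - x) - 1 = 1 - 2x; check: E(4) = 7 but E(-3) = -7.   [not invariant]
(B) x^2  ->  (1 - x)^2 = (x - 1)^2; check: E(4) = 16 but E(-3) = 9.   [not invariant]
(C) x + 1  ->  (1 - x) + 1 = 2 - x; check: E(4) = 5 but E(-3) = -2.   [not invariant]
(D) x(1 - x)  ->  (1 - x)(1 - (1 - x)), which simplifies back to x(1 - x); check: E(4) = -12, E(-3) = -12.   [invariant]

Only (D) is unchanged. E is symmetric under swapping x with f(x) = 1 - x, which is exactly what an involution does.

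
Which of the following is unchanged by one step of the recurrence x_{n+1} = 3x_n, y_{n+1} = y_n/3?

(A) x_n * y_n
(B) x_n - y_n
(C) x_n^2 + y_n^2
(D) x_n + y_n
A

For the recurrence x_{n+1} = 3x_n, y_{n+1} = y_n/3:

x_{n+1} * y_{n+1} = (3x_n) * (y_n/3) = x_n * y_n
The product is conserved.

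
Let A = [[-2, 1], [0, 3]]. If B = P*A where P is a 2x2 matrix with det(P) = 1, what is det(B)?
-6

By the multiplicative property of determinants, det(B) = det(P*A) = det(P) * det(A) = det(A),
so the determinant is invariant under multiplication by any determinant-1 matrix; we just need det(A).

det(A) = (-2)(3) - (1)(0) = -6 - 0 = -6

Therefore det(B) = 1 * (-6) = -6.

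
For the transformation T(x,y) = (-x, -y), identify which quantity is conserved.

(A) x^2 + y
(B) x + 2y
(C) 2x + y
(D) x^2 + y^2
D

An expression E(x,y) is invariant under T if E(T(x,y)) = E(x,y). Here T(x,y) = (-x, -y).
Substitute the transformed coordinates into each option and compare with the original:
(A) x^2 + y  ->  (-x)^2 + (-y) = x^2 - y   [differs from x^2 + y: not invariant]
(B) x + 2y  ->  (-x) + 2(-y) = -x - 2y   [differs from x + 2y: not invariant]
(C) 2x + y  ->  2(-x) + (-y) = -2x - y   [differs from 2x + y: not invariant]
(D) x^2 + y^2  ->  (-x)^2 + (-y)^2 = x^2 + y^2   [equals x^2 + y^2: invariant]

Only option (D), x^2 + y^2, is unchanged by the transformation.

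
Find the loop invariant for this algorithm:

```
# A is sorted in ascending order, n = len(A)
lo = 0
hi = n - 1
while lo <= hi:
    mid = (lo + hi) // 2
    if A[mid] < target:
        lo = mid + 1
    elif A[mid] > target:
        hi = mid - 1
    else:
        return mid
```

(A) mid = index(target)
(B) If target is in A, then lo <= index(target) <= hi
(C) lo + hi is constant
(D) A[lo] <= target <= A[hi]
B

A loop invariant must hold before the first iteration and be re-established by every execution of the body.

(B) If target is in A, then lo <= index(target) <= hi: Before the loop [lo, hi] = [0, n-1] covers every index. When A[mid] < target, sortedness puts target strictly to the right of mid, so setting lo = mid + 1 keeps index(target) in [lo, hi]; symmetrically for hi = mid - 1. Hence 'if target is in A then lo <= index(target) <= hi' holds after every iteration, and when lo > hi it proves target is absent.

The other options fail:
(A) mid = index(target): mid is just the current probe; it equals index(target) only on the iteration that returns.
(C) lo + hi is constant: each iteration moves exactly one of lo, hi, so lo + hi changes (e.g. 0 + (n-1) becomes (mid+1) + (n-1)).
(D) A[lo] <= target <= A[hi]: fails when target is not in A (e.g. target < A[0] already violates it before the loop), so it is not maintained in general.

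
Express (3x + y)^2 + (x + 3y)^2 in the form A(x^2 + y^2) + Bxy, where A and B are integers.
10(x^2 + y^2) + 12xy

Expanding: (3x + y)^2 = 9x^2 + 6xy + y^2
(x + 3y)^2 = x^2 + 6xy + 9y^2
Sum = (9+1)(x^2+y^2) + 12xy = 10(x^2 + y^2) + 12xy
This is symmetric in x and y.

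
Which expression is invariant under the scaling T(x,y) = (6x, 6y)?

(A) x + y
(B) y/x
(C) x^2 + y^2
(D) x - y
B

Under the uniform scaling T(x,y) = (6x, 6y):
Substitute the transformed coordinates into each option and compare with the original:
(A) x + y  ->  (6x) + (6y) = 6x + 6y   [differs from x + y: not invariant]
(B) y/x  ->  (6y)/(6x) = y/x   [equals y/x: invariant]
(C) x^2 + y^2  ->  (6x)^2 + (6y)^2 = 36x^2 + 36y^2   [differs from x^2 + y^2: not invariant]
(D) x - y  ->  (6x) - (6y) = 6x - 6y   [differs from x - y: not invariant]

Only option (B), y/x, is unchanged by the transformation.
The common factor 6 cancels in a ratio of coordinates, while sums, products and sums of squares pick up factors of 6 or 36.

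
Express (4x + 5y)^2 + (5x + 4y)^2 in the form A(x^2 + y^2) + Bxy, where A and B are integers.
41(x^2 + y^2) + 80xy

Expanding: (4x + 5y)^2 = 16x^2 + 40xy + 25y^2
(5x + 4y)^2 = 25x^2 + 40xy + 16y^2
Sum = (16+25)(x^2+y^2) + 80xy = 41(x^2 + y^2) + 80xy
This is symmetric in x and y.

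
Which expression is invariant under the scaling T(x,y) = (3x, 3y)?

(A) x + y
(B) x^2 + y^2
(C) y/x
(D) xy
C

Under the uniform scaling T(x,y) = (3x, 3y):
Substitute the transformed coordinates into each option and compare with the original:
(A) x + y  ->  (3x) + (3y) = 3x + 3y   [differs from x + y: not invariant]
(B) x^2 + y^2  ->  (3x)^2 + (3y)^2 = 9x^2 + 9y^2   [differs from x^2 + y^2: not invariant]
(C) y/x  ->  (3y)/(3x) = y/x   [equals y/x: invariant]
(D) xy  ->  (3x)(3y) = 9xy   [differs from xy: not invariant]

Only option (C), y/x, is unchanged by the transformation.
The common factor 3 cancels in a ratio of coordinates, while sums, products and sums of squares pick up factors of 3 or 9.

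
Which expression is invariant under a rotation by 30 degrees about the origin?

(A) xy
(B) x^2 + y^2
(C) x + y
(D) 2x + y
B

A rotation by 30 degrees sends (x, y) to (sqrt(3)x/2 - y/2, x/2 + sqrt(3)y/2).
Substitute the transformed coordinates into each option and compare with the original:
(A) xy  ->  (sqrt(3)x/2 - y/2)(x/2 + sqrt(3)y/2) = sqrt(3)x^2/4 + xy/2 - sqrt(3)y^2/4   [differs from xy: not invariant]
(B) x^2 + y^2  ->  (sqrt(3)x/2 - y/2)^2 + (x/2 + sqrt(3)y/2)^2 = x^2 + y^2   [equals x^2 + y^2: invariant]
(C) x + y  ->  (sqrt(3)x/2 - y/2) + (x/2 + sqrt(3)y/2) = x/2 + sqrt(3)x/2 - y/2 + sqrt(3)y/2   [differs from x + y: not invariant]
(D) 2x + y  ->  2(sqrt(3)x/2 - y/2) + (x/2 + sqrt(3)y/2) = x/2 + sqrt(3)x - y + sqrt(3)y/2   [differs from 2x + y: not invariant]

Only option (B), x^2 + y^2, is unchanged by the transformation.
Geometrically, x^2 + y^2 is the squared distance from the origin, which every rotation about the origin preserves.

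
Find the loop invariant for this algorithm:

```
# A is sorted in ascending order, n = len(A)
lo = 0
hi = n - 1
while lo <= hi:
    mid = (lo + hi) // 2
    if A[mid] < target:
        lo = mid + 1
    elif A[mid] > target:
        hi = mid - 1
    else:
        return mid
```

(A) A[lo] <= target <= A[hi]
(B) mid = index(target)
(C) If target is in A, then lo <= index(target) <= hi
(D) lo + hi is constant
C

A loop invariant must hold before the first iteration and be re-established by every execution of the body.

(C) If target is in A, then lo <= index(target) <= hi: Before the loop [lo, hi] = [0, n-1] covers every index. When A[mid] < target, sortedness puts target strictly to the right of mid, so setting lo = mid + 1 keeps index(target) in [lo, hi]; symmetrically for hi = mid - 1. Hence 'if target is in A then lo <= index(target) <= hi' holds after every iteration, and when lo > hi it proves target is absent.

The other options fail:
(A) A[lo] <= target <= A[hi]: fails when target is not in A (e.g. target < A[0] already violates it before the loop), so it is not maintained in general.
(B) mid = index(target): mid is just the current probe; it equals index(target) only on the iteration that returns.
(D) lo + hi is constant: each iteration moves exactly one of lo, hi, so lo + hi changes (e.g. 0 + (n-1) becomes (mid+1) + (n-1)).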